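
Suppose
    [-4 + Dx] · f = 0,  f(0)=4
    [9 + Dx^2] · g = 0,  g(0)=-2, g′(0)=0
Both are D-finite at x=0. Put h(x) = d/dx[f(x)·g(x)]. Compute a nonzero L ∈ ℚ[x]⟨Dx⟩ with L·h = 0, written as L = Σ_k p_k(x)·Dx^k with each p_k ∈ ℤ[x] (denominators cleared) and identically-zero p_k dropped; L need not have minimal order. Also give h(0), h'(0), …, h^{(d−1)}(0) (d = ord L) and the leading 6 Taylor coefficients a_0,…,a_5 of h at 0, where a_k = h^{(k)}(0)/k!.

f: a_k = 4, 16, 32, 128/3, 128/3, 512/15, …
g: a_k = -2, 0, 9, 0, -27/4, 0, …
Product ⇒ symmetric product L₀, ord ≤ 2.
h₀' ⇒ L via d/dx closure of L₀.
L = 25 - 8·Dx + Dx^2  (order 2).
h: a_k = -32, -56, 176, 2108/3, 3116/3, 11753/15, …
ICs: h(0) = -32, h′(0) = -56.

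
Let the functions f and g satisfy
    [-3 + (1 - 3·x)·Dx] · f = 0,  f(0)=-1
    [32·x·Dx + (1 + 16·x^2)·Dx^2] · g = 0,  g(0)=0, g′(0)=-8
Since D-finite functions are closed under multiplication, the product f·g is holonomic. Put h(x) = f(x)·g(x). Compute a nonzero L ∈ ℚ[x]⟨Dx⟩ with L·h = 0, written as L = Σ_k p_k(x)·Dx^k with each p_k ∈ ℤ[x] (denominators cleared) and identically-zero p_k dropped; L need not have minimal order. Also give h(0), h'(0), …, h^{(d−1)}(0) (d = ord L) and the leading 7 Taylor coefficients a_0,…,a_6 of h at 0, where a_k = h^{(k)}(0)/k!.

L = 96·x + (6 - 32·x + 192·x^2)·Dx + (-1 + 3·x - 16·x^2 + 48·x^3)·Dx^2  (order 2).
h: a_k = 0, 8, 24, 88/3, 88, 3368/5, 10104/5, …
ICs: h(0) = 0, h′(0) = 8.

f: a_k = -1, -3, -9, -27, -81, -243, -729, …
g: a_k = 0, -8, 0, 128/3, 0, -2048/5, 0, …
f·g: L₀ = L_f ⊗_s L_g, ord ≤ 1·2.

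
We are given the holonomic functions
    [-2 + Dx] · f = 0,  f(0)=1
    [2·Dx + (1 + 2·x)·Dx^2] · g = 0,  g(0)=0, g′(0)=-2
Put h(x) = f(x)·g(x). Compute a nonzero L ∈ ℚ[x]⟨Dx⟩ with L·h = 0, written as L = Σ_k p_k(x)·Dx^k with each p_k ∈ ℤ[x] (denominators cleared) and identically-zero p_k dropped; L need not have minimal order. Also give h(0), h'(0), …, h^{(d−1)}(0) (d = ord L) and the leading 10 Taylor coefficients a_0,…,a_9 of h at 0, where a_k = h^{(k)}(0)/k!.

L = 8·x + (-2 - 8·x)·Dx + (1 + 2·x)·Dx^2  (order 2).
h: a_k = 0, -2, -2, -8/3, 0, -12/5, 28/9, -368/63, 464/45, -2516/135, …
ICs: h(0) = 0, h′(0) = -2.

f: a_k = 1, 2, 2, 4/3, 2/3, 4/15, 4/45, 8/315, 2/315, 4/2835, …
g: a_k = 0, -2, 2, -8/3, 4, -32/5, 32/3, -128/7, 32, -512/9, …
f·g: L₀ = L_f ⊗_s L_g, ord ≤ 1·2.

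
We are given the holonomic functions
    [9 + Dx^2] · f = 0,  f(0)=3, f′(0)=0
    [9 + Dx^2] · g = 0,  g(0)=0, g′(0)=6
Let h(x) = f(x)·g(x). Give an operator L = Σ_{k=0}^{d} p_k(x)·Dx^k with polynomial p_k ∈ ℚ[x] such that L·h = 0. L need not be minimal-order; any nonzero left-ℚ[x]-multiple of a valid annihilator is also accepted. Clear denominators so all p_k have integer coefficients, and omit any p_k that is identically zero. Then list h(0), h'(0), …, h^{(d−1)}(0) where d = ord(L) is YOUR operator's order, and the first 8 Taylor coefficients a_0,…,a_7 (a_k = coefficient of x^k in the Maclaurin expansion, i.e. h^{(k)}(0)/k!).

f: a_k = 3, 0, -27/2, 0, 81/8, 0, -243/80, 0, …
g: a_k = 0, 6, 0, -9, 0, 81/20, 0, -243/280, …
Product ⇒ symmetric product L₀, ord ≤ 4.
L = 36·Dx + Dx^3  (order 3).
h: a_k = 0, 18, 0, -108, 0, 972/5, 0, -5832/35, …
ICs: h(0) = 0, h′(0) = 18, h′′(0) = 0.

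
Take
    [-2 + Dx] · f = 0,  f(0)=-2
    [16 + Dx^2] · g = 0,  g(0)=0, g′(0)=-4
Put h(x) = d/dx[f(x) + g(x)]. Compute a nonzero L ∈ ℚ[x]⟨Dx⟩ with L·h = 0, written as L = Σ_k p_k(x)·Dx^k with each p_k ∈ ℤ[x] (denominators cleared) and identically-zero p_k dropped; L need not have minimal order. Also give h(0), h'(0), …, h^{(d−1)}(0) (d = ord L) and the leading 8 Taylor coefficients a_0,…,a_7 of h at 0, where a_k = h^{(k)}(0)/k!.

f: a_k = -2, -4, -4, -8/3, -4/3, -8/15, -8/45, -16/315, …
g: a_k = 0, -4, 0, 32/3, 0, -128/15, 0, 1024/315, …
L₀ := lclm(L_f,L_g); ord L₀ ≤ 1+2.
h=h₀': d/dx-closure on L₀ ⇒ L.
L = 32 - 16·Dx + 2·Dx^2 - Dx^3  (order 3).
h: a_k = -8, -8, 24, -16/3, -136/3, -16/15, 112/5, -32/315, …
ICs: h(0) = -8, h′(0) = -8, h′′(0) = 48.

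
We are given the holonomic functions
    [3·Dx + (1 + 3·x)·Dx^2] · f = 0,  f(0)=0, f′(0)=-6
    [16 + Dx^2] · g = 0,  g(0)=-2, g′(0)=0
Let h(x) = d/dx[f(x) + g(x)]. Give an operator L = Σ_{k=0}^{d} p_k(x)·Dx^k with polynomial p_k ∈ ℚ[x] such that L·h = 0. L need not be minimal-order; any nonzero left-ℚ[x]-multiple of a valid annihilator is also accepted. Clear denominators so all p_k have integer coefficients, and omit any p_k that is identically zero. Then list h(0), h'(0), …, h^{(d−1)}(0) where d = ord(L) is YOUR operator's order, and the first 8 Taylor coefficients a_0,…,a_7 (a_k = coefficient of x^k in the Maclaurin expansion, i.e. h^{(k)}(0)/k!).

L = (1680 + 2304·x + 3456·x^2) + (272 + 1584·x + 3456·x^2 + 3456·x^3)·Dx + (105 + 144·x + 216·x^2)·Dx^2 + (17 + 99·x + 216·x^2 + 216·x^3)·Dx^3  (order 3).
h: a_k = -6, 50, -54, 230/3, -486, 22894/15, -4374, 4125238/315, …
ICs: h(0) = -6, h′(0) = 50, h′′(0) = -108.

f: a_k = 0, -6, 9, -18, 81/2, -486/5, 243, -4374/7, …
g: a_k = -2, 0, 16, 0, -64/3, 0, 512/45, 0, …
h₀=f+g: left-lcm gives L₀, ord ≤ 4.
Derive L from L₀ (diff closure).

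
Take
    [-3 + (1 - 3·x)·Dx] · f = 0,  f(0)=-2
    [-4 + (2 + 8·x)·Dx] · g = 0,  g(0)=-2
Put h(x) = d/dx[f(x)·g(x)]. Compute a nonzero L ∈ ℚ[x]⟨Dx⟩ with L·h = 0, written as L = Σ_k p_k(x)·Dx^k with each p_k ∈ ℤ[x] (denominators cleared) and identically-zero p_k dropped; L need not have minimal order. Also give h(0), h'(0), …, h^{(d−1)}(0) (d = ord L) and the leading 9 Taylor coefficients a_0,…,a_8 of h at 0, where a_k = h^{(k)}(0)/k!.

f: a_k = -2, -6, -18, -54, -162, -486, -1458, -4374, -13122, …
g: a_k = -2, -4, 4, -8, 20, -56, 168, -528, 1716, …
h₀=f·g: eliminate ⇒ L₀, order ≤ 1·1.
h₀' ⇒ L via d/dx closure of L₀.
L = (26 + 180·x + 108·x^2) + (-5 - 11·x + 54·x^2 + 72·x^3)·Dx  (order 1).
h: a_k = 20, 104, 516, 1904, 7700, 25704, 97356, 306336, 1136844, …
ICs: h(0) = 20.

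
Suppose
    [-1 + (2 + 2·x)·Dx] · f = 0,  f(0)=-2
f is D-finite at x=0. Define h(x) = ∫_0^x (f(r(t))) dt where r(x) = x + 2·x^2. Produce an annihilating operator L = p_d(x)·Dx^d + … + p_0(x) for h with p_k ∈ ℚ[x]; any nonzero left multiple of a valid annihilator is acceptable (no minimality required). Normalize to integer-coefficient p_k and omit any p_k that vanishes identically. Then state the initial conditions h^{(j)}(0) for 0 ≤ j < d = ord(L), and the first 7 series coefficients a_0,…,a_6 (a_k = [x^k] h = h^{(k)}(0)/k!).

L = (-1 - 4·x)·Dx + (2 + 2·x + 4·x^2)·Dx^2  (order 2).
h: a_k = 0, -2, -1/2, -7/12, 7/32, 21/320, -119/768, …
ICs: h(0) = 0, h′(0) = -2.

f: a_k = -2, -1, 1/4, -1/8, 5/64, -7/128, 21/512, …
f∘r: x↦r, Dx↦Dx/r' in L_f ⇒ L₀.
h=∫₀ˣh₀: take L = L₀·Dx.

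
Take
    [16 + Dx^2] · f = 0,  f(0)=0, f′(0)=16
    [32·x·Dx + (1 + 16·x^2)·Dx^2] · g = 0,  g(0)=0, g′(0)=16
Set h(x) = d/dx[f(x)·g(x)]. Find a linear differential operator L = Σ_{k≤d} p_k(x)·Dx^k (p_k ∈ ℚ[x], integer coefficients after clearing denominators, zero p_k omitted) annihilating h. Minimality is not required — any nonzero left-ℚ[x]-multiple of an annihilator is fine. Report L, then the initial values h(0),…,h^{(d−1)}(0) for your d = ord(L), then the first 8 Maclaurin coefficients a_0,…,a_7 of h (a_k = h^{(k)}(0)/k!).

L = (14080 + 602112·x^2 + 15106048·x^4 + 50331648·x^6 + 100663296·x^8 + 268435456·x^10 + 2147483648·x^12) + (8704·x + 581632·x^3 + 9175040·x^5 + 41943040·x^7 + 167772160·x^9 + 536870912·x^11)·Dx + (960 + 43520·x^2 + 1093632·x^4 + 4849664·x^6 + 16777216·x^8 + 67108864·x^10 + 268435456·x^12)·Dx^2 + (544·x + 36352·x^3 + 573440·x^5 + 2621440·x^7 + 10485760·x^9 + 33554432·x^11)·Dx^3 + (5 + 368·x^2 + 9344·x^4 + 106496·x^6 + 655360·x^8 + 3145728·x^10 + 8388608·x^12)·Dx^4  (order 4).
h: a_k = 0, 512, 0, -8192, 0, 311296/3, 0, -22544384/15, …
ICs: h(0) = 0, h′(0) = 512, h′′(0) = 0, h′′′(0) = -49152.

f: a_k = 0, 16, 0, -128/3, 0, 512/15, 0, -4096/315, …
g: a_k = 0, 16, 0, -256/3, 0, 4096/5, 0, -65536/7, …
Sym-product of L_f,L_g gives L₀ (≤ ord 4).
h₀' ⇒ L via d/dx closure of L₀.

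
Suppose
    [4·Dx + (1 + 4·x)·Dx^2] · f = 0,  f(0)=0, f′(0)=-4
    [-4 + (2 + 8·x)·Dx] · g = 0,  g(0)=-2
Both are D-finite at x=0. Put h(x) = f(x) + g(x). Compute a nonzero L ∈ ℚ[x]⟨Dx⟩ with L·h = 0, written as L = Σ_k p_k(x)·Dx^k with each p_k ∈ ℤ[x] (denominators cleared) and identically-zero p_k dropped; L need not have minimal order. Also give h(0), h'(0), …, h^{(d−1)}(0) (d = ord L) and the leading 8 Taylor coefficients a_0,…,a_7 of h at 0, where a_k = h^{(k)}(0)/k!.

L = 8·Dx + (10 + 40·x)·Dx^2 + (1 + 8·x + 16·x^2)·Dx^3  (order 3).
h: a_k = -2, -8, 12, -88/3, 84, -1304/5, 2552/3, -20080/7, …
ICs: h(0) = -2, h′(0) = -8, h′′(0) = 24.

f: a_k = 0, -4, 8, -64/3, 64, -1024/5, 2048/3, -16384/7, …
g: a_k = -2, -4, 4, -8, 20, -56, 168, -528, …
Weyl lclm of L_f,L_g ⇒ L₀ (ord ≤ 3).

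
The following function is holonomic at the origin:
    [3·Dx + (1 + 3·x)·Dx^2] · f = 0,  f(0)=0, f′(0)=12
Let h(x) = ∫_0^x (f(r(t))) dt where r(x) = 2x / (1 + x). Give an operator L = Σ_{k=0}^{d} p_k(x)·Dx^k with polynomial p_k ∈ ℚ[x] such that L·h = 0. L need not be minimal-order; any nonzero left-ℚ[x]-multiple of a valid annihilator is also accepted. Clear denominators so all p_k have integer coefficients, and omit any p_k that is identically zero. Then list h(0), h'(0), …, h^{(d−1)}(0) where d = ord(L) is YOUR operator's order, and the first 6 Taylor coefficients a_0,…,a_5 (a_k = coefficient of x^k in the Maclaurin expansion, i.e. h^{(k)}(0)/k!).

f: a_k = 0, 12, -18, 36, -81, 972/5, …
f∘r: x↦r, Dx↦Dx/r' in L_f ⇒ L₀.
h=∫h₀ ⇒ L = L₀·Dx.
L = (8 + 14·x)·Dx^2 + (1 + 8·x + 7·x^2)·Dx^3  (order 3).
h: a_k = 0, 0, 12, -32, 114, -480, …
ICs: h(0) = 0, h′(0) = 0, h′′(0) = 24.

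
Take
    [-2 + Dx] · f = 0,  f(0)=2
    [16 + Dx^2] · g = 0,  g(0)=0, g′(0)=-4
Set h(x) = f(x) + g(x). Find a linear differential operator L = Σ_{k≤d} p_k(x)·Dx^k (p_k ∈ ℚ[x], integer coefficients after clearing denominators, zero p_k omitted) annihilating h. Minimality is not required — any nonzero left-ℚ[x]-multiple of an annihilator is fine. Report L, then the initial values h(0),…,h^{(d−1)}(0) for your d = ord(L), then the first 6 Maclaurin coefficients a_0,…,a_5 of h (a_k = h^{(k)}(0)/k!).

f: a_k = 2, 4, 4, 8/3, 4/3, 8/15, …
g: a_k = 0, -4, 0, 32/3, 0, -128/15, …
h₀=f+g: left-lcm gives L₀, ord ≤ 3.
L = -32 + 16·Dx - 2·Dx^2 + Dx^3  (order 3).
h: a_k = 2, 0, 4, 40/3, 4/3, -8, …
ICs: h(0) = 2, h′(0) = 0, h′′(0) = 8.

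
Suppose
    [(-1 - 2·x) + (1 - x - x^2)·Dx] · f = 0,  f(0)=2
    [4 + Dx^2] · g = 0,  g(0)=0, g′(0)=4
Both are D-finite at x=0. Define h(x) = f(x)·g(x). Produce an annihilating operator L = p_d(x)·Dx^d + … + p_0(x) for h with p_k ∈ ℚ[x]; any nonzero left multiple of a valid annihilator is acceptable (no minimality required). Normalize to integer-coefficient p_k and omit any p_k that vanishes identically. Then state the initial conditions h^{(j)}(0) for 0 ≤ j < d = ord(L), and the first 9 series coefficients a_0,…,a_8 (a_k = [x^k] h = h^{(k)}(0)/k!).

L = (-2 + 4·x + 4·x^2) + (2 + 4·x)·Dx + (-1 + x + x^2)·Dx^2  (order 2).
h: a_k = 0, 8, 8, 32/3, 56/3, 152/5, 736/15, 5000/63, 40456/315, …
ICs: h(0) = 0, h′(0) = 8.

f: a_k = 2, 2, 4, 6, 10, 16, 26, 42, 68, …
g: a_k = 0, 4, 0, -8/3, 0, 8/15, 0, -16/315, 0, …
Sym-product of L_f,L_g gives L₀ (≤ ord 2).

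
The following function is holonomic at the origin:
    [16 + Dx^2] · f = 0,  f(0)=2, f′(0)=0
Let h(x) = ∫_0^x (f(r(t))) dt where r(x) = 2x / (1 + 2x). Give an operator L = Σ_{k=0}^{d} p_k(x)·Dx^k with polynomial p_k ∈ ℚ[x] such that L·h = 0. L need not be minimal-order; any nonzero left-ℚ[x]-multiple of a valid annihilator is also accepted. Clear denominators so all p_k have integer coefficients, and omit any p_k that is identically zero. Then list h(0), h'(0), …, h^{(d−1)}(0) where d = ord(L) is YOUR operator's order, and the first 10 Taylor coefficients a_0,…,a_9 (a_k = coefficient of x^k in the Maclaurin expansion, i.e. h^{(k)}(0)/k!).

f: a_k = 2, 0, -16, 0, 64/3, 0, -512/45, 0, 1024/315, 0, …
L₀ from L_f via x↦r, Dx↦r'^{-1}Dx.
h=∫h₀ ⇒ L = L₀·Dx.
L = 64·Dx + (4 + 24·x + 48·x^2 + 32·x^3)·Dx^2 + (1 + 8·x + 24·x^2 + 32·x^3 + 16·x^4)·Dx^3  (order 3).
h: a_k = 0, 2, 0, -64/3, 64, -256/3, -1024/9, 50176/45, -20992/5, 6434816/567, …
ICs: h(0) = 0, h′(0) = 2, h′′(0) = 0.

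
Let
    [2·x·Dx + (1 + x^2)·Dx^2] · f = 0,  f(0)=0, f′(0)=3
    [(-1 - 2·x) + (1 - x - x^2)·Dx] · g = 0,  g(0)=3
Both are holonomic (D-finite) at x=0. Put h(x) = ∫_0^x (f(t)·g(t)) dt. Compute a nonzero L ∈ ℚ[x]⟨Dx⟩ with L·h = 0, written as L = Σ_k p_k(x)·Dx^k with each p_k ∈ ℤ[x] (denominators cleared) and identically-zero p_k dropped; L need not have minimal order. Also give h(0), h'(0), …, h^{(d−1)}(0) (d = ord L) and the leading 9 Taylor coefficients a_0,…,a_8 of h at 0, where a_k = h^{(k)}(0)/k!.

L = (2 + 2·x + 6·x^2)·Dx + (2 + 2·x + 4·x^2 + 6·x^3)·Dx^2 + (-1 + x + x^3 + x^4)·Dx^3  (order 3).
h: a_k = 0, 0, 9/2, 3, 15/4, 24/5, 34/5, 324/35, 3651/280, …
ICs: h(0) = 0, h′(0) = 0, h′′(0) = 9.

f: a_k = 0, 3, 0, -1, 0, 3/5, 0, -3/7, 0, …
g: a_k = 3, 3, 6, 9, 15, 24, 39, 63, 102, …
L₀ := L_f ⊗_s L_g (sym. prod.), ord ≤ 2.
h=∫₀ˣh₀: take L = L₀·Dx.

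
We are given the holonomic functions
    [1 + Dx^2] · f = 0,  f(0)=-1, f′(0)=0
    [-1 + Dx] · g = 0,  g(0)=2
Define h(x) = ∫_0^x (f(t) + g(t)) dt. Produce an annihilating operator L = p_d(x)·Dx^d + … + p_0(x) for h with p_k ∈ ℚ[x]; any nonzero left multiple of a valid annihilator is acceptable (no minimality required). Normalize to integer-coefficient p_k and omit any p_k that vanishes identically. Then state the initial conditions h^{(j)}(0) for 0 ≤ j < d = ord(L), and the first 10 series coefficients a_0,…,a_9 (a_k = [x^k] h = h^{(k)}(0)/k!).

f: a_k = -1, 0, 1/2, 0, -1/24, 0, 1/720, 0, -1/40320, 0, …
g: a_k = 2, 2, 1, 1/3, 1/12, 1/60, 1/360, 1/2520, 1/20160, 1/181440, …
Weyl lclm of L_f,L_g ⇒ L₀ (ord ≤ 3).
h=∫h₀ ⇒ L = L₀·Dx.
L = -Dx + Dx^2 - Dx^3 + Dx^4  (order 4).
h: a_k = 0, 1, 1, 1/2, 1/12, 1/120, 1/360, 1/1680, 1/20160, 1/362880, …
ICs: h(0) = 0, h′(0) = 1, h′′(0) = 2, h′′′(0) = 3.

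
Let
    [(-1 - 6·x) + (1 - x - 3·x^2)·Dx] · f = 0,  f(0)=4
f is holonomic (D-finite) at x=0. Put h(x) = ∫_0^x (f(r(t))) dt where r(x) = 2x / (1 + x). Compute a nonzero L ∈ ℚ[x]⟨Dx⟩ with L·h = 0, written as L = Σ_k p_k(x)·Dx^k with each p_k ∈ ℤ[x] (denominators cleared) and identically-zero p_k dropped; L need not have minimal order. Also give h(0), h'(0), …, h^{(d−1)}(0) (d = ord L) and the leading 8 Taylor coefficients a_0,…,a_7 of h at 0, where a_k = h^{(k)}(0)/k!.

f: a_k = 4, 4, 16, 28, 76, 160, 388, 868, …
f∘r: x↦r, Dx↦Dx/r' in L_f ⇒ L₀.
∫: right-multiply L₀ by Dx.
L = (2 + 26·x)·Dx + (-1 - x + 13·x^2 + 13·x^3)·Dx^2  (order 2).
h: a_k = 0, 4, 4, 56/3, 26, 728/5, 676/3, 1352, …
ICs: h(0) = 0, h′(0) = 4.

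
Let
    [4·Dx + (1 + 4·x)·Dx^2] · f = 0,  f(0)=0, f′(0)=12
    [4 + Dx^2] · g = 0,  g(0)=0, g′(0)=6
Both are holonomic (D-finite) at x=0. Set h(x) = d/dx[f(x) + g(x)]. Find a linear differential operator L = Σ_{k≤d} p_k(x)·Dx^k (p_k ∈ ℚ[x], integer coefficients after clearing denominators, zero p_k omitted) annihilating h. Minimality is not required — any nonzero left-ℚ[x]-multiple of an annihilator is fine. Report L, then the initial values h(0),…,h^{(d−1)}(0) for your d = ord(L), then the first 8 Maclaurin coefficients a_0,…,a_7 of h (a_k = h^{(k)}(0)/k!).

f: a_k = 0, 12, -24, 64, -192, 3072/5, -2048, 49152/7, …
g: a_k = 0, 6, 0, -4, 0, 4/5, 0, -8/105, …
h₀=f+g: left-lcm gives L₀, ord ≤ 4.
Derive L from L₀ (diff closure).
L = (400 + 128·x + 256·x^2) + (36 + 176·x + 192·x^2 + 256·x^3)·Dx + (100 + 32·x + 64·x^2)·Dx^2 + (9 + 44·x + 48·x^2 + 64·x^3)·Dx^3  (order 3).
h: a_k = 18, -48, 180, -768, 3076, -12288, 737272/15, -196608, …
ICs: h(0) = 18, h′(0) = -48, h′′(0) = 360.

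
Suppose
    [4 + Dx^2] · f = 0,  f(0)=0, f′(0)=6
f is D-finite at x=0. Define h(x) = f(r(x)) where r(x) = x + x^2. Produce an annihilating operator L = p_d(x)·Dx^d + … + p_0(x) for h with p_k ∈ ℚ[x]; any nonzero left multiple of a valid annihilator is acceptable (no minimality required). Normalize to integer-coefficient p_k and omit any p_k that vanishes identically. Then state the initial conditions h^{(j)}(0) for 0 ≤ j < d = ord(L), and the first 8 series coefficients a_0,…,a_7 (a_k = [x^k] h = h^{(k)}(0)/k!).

L = (4 + 24·x + 48·x^2 + 32·x^3) - 2·Dx + (1 + 2·x)·Dx^2  (order 2).
h: a_k = 0, 6, 6, -4, -12, -56/5, 0, 832/105, …
ICs: h(0) = 0, h′(0) = 6.

f: a_k = 0, 6, 0, -4, 0, 4/5, 0, -8/105, …
L₀ from L_f via x↦r, Dx↦r'^{-1}Dx.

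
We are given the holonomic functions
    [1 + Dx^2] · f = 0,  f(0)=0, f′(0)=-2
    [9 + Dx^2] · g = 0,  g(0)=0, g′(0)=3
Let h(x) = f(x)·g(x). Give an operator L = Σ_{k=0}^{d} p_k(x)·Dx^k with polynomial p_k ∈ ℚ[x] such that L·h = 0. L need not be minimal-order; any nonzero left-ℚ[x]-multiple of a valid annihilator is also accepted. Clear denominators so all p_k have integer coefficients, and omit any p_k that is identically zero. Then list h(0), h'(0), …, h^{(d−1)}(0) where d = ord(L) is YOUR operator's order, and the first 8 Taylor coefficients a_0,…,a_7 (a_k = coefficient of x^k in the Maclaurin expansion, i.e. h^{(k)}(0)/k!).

L = 64 + 20·Dx^2 + Dx^4  (order 4).
h: a_k = 0, 0, -6, 0, 10, 0, -28/5, 0, …
ICs: h(0) = 0, h′(0) = 0, h′′(0) = -12, h′′′(0) = 0.

f: a_k = 0, -2, 0, 1/3, 0, -1/60, 0, 1/2520, …
g: a_k = 0, 3, 0, -9/2, 0, 81/40, 0, -243/560, …
Product ⇒ symmetric product L₀, ord ≤ 4.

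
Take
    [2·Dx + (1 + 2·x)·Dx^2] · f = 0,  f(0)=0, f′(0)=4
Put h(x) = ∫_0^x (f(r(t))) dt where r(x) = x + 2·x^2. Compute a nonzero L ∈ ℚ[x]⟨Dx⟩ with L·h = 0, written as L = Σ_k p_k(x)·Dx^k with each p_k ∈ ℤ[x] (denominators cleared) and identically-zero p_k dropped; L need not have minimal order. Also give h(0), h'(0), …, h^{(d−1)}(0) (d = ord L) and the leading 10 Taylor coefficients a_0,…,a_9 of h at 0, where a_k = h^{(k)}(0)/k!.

L = (-2 + 8·x + 16·x^2)·Dx^2 + (1 + 6·x + 12·x^2 + 16·x^3)·Dx^3  (order 3).
h: a_k = 0, 0, 2, 4/3, -8/3, 8/5, 32/15, -128/21, 32/7, 64/9, …
ICs: h(0) = 0, h′(0) = 0, h′′(0) = 4.

f: a_k = 0, 4, -4, 16/3, -8, 64/5, -64/3, 256/7, -64, 1024/9, …
Substitute x→r, Dx→(1/r')Dx; clear ⇒ L₀.
Integrate: L := L₀·Dx.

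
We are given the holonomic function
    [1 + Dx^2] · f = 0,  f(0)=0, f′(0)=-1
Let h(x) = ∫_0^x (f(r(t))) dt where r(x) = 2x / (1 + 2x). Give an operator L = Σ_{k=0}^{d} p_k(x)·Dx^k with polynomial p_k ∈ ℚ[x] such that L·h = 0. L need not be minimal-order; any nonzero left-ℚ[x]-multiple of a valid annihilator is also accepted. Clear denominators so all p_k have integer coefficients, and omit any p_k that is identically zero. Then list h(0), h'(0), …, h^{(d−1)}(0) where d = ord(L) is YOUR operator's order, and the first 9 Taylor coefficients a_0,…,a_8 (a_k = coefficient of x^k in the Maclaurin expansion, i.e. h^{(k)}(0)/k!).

f: a_k = 0, -1, 0, 1/6, 0, -1/120, 0, 1/5040, 0, …
L₀ from L_f via x↦r, Dx↦r'^{-1}Dx.
h=∫h₀ ⇒ L = L₀·Dx.
L = 4·Dx + (4 + 24·x + 48·x^2 + 32·x^3)·Dx^2 + (1 + 8·x + 24·x^2 + 32·x^3 + 16·x^4)·Dx^3  (order 3).
h: a_k = 0, 0, -1, 4/3, -5/3, 8/5, -2/45, -40/7, 6931/315, …
ICs: h(0) = 0, h′(0) = 0, h′′(0) = -2.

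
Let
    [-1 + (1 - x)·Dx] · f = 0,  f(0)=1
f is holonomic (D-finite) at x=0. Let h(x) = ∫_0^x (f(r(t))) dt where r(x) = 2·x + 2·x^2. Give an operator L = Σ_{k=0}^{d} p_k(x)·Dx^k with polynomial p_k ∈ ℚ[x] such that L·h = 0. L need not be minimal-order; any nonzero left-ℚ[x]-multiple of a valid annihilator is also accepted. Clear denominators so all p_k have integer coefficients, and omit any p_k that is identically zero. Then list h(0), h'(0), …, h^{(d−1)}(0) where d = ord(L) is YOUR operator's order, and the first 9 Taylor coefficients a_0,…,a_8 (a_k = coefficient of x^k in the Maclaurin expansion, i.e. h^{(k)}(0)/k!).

L = (2 + 4·x)·Dx + (-1 + 2·x + 2·x^2)·Dx^2  (order 2).
h: a_k = 0, 1, 1, 2, 4, 44/5, 20, 328/7, 112, …
ICs: h(0) = 0, h′(0) = 1.

f: a_k = 1, 1, 1, 1, 1, 1, 1, 1, 1, …
Change of var in L_f (x↦r) gives L₀.
Integrate: L := L₀·Dx.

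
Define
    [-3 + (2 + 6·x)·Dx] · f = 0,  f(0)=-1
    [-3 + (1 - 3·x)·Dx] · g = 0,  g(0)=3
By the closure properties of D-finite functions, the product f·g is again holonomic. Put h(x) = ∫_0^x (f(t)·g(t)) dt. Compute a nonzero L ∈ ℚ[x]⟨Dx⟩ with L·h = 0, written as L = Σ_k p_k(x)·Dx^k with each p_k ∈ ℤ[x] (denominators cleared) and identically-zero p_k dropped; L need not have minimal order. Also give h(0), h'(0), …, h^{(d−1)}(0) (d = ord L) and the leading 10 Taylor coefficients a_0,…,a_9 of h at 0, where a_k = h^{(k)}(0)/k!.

L = (9 + 9·x)·Dx + (-2 + 18·x^2)·Dx^2  (order 2).
h: a_k = 0, -3, -27/4, -99/8, -1863/64, -43497/640, -88695/512, -3147093/7168, -19099071/16384, -100923489/32768, …
ICs: h(0) = 0, h′(0) = -3.

f: a_k = -1, -3/2, 9/8, -27/16, 405/128, -1701/256, 15309/1024, -72171/2048, 2814669/32768, -14073345/65536, …
g: a_k = 3, 9, 27, 81, 243, 729, 2187, 6561, 19683, 59049, …
Sym-product of L_f,L_g gives L₀ (≤ ord 1).
h=∫h₀ ⇒ L = L₀·Dx.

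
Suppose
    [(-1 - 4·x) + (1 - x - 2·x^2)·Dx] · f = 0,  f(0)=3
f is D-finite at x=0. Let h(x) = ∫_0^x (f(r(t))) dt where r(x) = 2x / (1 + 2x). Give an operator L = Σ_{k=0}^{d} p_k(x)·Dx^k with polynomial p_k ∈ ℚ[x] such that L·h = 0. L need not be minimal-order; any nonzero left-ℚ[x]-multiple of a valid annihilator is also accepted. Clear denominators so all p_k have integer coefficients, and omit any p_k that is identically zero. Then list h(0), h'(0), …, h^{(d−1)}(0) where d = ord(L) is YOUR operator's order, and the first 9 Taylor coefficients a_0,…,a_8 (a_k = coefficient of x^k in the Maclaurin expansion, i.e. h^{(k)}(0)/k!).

L = (2 + 20·x)·Dx + (-1 - 4·x + 4·x^2 + 16·x^3)·Dx^2  (order 2).
h: a_k = 0, 3, 3, 8, 0, 192/5, -64, 2304/7, -960, …
ICs: h(0) = 0, h′(0) = 3.

f: a_k = 3, 3, 9, 15, 33, 63, 129, 255, 513, …
Substitute x→r, Dx→(1/r')Dx; clear ⇒ L₀.
Integrate: L := L₀·Dx.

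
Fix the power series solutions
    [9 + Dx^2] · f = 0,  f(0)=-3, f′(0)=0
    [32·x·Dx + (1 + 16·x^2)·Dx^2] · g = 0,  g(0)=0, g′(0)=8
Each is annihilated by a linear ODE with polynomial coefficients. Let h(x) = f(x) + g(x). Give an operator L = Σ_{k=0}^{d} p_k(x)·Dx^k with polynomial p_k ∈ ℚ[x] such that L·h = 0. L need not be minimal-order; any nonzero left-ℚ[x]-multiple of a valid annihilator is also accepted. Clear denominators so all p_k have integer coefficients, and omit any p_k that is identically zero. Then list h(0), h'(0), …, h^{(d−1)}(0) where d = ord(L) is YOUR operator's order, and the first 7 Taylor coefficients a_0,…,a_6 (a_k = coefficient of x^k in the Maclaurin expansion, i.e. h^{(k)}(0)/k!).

f: a_k = -3, 0, 27/2, 0, -81/8, 0, 243/80, …
g: a_k = 0, 8, 0, -128/3, 0, 2048/5, 0, …
f+g: L₀ = lclm(L_f,L_g), ord ≤ 2+2.
L = (-52704·x + 967680·x^3 + 663552·x^5)·Dx + (-207 + 13104·x^2 + 283392·x^4 + 331776·x^6)·Dx^2 + (-5856·x + 107520·x^3 + 73728·x^5)·Dx^3 + (-23 + 1456·x^2 + 31488·x^4 + 36864·x^6)·Dx^4  (order 4).
h: a_k = -3, 8, 27/2, -128/3, -81/8, 2048/5, 243/80, …
ICs: h(0) = -3, h′(0) = 8, h′′(0) = 27, h′′′(0) = -256.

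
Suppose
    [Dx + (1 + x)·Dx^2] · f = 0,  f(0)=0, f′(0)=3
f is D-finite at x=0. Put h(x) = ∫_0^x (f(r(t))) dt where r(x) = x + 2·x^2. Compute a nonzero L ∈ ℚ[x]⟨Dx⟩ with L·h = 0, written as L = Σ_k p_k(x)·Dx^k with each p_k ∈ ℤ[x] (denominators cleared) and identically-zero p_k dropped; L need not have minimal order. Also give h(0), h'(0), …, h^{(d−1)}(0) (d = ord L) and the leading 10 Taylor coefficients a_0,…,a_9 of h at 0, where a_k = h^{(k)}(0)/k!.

f: a_k = 0, 3, -3/2, 1, -3/4, 3/5, -1/2, 3/7, -3/8, 1/3, …
Change of var in L_f (x↦r) gives L₀.
∫: right-multiply L₀ by Dx.
L = (-3 + 4·x + 8·x^2)·Dx^2 + (1 + 5·x + 6·x^2 + 8·x^3)·Dx^3  (order 3).
h: a_k = 0, 0, 3/2, 3/2, -5/4, -3/20, 11/10, -9/14, -39/56, 31/24, …
ICs: h(0) = 0, h′(0) = 0, h′′(0) = 3.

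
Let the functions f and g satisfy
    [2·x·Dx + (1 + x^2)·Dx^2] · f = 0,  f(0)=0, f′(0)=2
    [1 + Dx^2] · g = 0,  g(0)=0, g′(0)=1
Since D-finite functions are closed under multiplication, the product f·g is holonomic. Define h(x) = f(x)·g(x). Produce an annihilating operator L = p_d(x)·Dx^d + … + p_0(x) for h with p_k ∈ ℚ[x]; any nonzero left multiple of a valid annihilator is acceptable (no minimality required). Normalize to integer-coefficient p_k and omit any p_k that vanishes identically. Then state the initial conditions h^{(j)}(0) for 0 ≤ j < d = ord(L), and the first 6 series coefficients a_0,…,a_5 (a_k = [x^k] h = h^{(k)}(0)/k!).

f: a_k = 0, 2, 0, -2/3, 0, 2/5, …
g: a_k = 0, 1, 0, -1/6, 0, 1/120, …
Product ⇒ symmetric product L₀, ord ≤ 4.
L = (10 + 26·x^2 + 11·x^4 + 4·x^6 + x^8) + (12·x + 20·x^3 + 12·x^5 + 4·x^7)·Dx + (12 + 32·x^2 + 18·x^4 + 8·x^6 + 2·x^8)·Dx^2 + (12·x + 20·x^3 + 12·x^5 + 4·x^7)·Dx^3 + (2 + 6·x^2 + 7·x^4 + 4·x^6 + x^8)·Dx^4  (order 4).
h: a_k = 0, 0, 2, 0, -1, 0, …
ICs: h(0) = 0, h′(0) = 0, h′′(0) = 4, h′′′(0) = 0.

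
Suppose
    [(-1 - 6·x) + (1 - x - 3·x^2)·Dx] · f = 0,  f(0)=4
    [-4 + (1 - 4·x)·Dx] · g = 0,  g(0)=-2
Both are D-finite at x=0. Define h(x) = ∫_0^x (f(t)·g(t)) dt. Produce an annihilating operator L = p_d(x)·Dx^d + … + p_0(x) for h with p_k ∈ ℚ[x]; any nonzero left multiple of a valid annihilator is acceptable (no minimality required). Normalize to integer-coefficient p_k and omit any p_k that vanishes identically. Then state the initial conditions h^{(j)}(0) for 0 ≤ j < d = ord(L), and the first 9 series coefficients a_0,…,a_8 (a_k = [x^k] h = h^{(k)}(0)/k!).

f: a_k = 4, 4, 16, 28, 76, 160, 388, 868, 2032, …
g: a_k = -2, -8, -32, -128, -512, -2048, -8192, -32768, -131072, …
h₀=f·g: eliminate ⇒ L₀, order ≤ 1·1.
h=∫₀ˣh₀: take L = L₀·Dx.
L = (-5 + 2·x + 36·x^2)·Dx + (1 - 5·x + x^2 + 12·x^3)·Dx^2  (order 2).
h: a_k = 0, -8, -20, -64, -206, -3448/5, -2352, -57224/7, -28829, …
ICs: h(0) = 0, h′(0) = -8.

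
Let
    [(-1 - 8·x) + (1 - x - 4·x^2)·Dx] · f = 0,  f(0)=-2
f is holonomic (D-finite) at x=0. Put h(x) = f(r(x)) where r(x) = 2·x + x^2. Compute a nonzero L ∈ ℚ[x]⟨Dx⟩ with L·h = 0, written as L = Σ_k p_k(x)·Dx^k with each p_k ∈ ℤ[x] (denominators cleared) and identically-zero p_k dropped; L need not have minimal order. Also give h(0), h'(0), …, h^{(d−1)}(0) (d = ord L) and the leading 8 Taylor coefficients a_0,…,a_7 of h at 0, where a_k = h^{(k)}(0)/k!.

L = (2 + 34·x + 48·x^2 + 16·x^3) + (-1 + 2·x + 17·x^2 + 16·x^3 + 4·x^4)·Dx  (order 1).
h: a_k = -2, -4, -42, -184, -1154, -6124, -34978, -193264, …
ICs: h(0) = -2.

f: a_k = -2, -2, -10, -18, -58, -130, -362, -882, …
f∘r: x↦r, Dx↦Dx/r' in L_f ⇒ L₀.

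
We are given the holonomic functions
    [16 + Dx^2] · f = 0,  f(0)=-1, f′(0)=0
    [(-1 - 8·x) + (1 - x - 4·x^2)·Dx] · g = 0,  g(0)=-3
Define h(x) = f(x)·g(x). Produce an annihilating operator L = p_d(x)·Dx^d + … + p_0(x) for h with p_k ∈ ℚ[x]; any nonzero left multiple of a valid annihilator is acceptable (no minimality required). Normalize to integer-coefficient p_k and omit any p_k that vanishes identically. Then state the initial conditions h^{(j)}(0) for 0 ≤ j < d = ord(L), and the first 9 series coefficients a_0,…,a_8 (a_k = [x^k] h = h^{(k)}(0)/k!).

L = (-8 + 16·x + 64·x^2) + (2 + 16·x)·Dx + (-1 + x + 4·x^2)·Dx^2  (order 2).
h: a_k = 3, 3, -9, 3, -1, 11, -151/15, 509/15, -51/35, …
ICs: h(0) = 3, h′(0) = 3.

f: a_k = -1, 0, 8, 0, -32/3, 0, 256/45, 0, -512/315, …
g: a_k = -3, -3, -15, -27, -87, -195, -543, -1323, -3495, …
h₀=f·g: eliminate ⇒ L₀, order ≤ 2·1.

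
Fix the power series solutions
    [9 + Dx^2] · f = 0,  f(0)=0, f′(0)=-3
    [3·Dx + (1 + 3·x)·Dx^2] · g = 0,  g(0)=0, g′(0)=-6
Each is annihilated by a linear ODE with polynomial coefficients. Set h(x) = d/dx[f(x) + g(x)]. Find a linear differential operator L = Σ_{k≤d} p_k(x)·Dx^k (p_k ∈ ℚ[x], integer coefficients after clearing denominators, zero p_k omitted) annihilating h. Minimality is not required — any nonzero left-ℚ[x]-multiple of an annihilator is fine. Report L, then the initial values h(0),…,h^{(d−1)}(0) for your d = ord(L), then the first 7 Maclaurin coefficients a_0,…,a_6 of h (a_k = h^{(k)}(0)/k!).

f: a_k = 0, -3, 0, 9/2, 0, -81/40, 0, …
g: a_k = 0, -6, 9, -18, 81/2, -486/5, 243, …
Sum ⇒ L₀ = lclm(L_f,L_g) in ℚ(x)⟨Dx⟩.
h₀' ⇒ L via d/dx closure of L₀.
L = (63 + 54·x + 81·x^2) + (9 + 45·x + 81·x^2 + 81·x^3)·Dx + (7 + 6·x + 9·x^2)·Dx^2 + (1 + 5·x + 9·x^2 + 9·x^3)·Dx^3  (order 3).
h: a_k = -9, 18, -81/2, 162, -3969/8, 1458, -349677/80, …
ICs: h(0) = -9, h′(0) = 18, h′′(0) = -81.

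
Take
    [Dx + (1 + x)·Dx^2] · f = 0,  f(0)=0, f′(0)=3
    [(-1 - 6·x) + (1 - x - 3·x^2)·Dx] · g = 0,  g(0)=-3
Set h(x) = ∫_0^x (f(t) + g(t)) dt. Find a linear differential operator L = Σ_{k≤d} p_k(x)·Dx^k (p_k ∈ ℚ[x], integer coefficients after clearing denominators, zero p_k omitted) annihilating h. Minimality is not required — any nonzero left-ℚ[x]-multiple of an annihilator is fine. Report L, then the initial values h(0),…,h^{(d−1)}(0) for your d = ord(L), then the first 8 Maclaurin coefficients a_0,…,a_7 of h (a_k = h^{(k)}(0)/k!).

L = (-58 - 350·x - 636·x^2 - 756·x^3 - 324·x^4)·Dx^2 + (-40 - 364·x - 976·x^2 - 1632·x^3 - 1530·x^4 - 540·x^5)·Dx^3 + (9 + 31·x + 27·x^2 - 115·x^3 - 345·x^4 - 333·x^5 - 108·x^6)·Dx^4  (order 4).
h: a_k = 0, -3, 0, -9/2, -5, -231/20, -199/10, -583/14, …
ICs: h(0) = 0, h′(0) = -3, h′′(0) = 0, h′′′(0) = -27.

f: a_k = 0, 3, -3/2, 1, -3/4, 3/5, -1/2, 3/7, …
g: a_k = -3, -3, -12, -21, -57, -120, -291, -651, …
h₀=f+g: left-lcm gives L₀, ord ≤ 3.
Integrate: L := L₀·Dx.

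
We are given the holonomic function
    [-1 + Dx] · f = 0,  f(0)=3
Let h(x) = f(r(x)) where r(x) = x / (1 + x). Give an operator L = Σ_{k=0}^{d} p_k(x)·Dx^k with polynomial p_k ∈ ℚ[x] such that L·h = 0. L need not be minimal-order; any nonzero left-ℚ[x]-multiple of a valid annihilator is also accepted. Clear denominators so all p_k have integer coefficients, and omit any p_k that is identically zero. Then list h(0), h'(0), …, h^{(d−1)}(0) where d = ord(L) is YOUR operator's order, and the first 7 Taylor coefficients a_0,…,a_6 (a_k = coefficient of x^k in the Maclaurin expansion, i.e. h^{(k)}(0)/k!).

L = -1 + (1 + 2·x + x^2)·Dx  (order 1).
h: a_k = 3, 3, -3/2, 1/2, 1/8, -19/40, 151/240, …
ICs: h(0) = 3.

f: a_k = 3, 3, 3/2, 1/2, 1/8, 1/40, 1/240, …
Substitute x→r, Dx→(1/r')Dx; clear ⇒ L₀.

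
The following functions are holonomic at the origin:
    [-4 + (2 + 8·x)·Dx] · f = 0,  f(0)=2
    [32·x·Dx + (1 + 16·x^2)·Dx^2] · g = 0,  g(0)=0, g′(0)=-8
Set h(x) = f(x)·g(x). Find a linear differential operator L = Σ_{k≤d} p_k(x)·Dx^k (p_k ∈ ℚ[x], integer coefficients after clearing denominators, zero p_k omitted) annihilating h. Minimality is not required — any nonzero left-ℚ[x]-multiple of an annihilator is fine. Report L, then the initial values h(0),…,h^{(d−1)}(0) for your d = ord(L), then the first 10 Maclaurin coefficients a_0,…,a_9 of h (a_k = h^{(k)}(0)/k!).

f: a_k = 2, 4, -4, 8, -20, 56, -168, 528, -1716, 5720, …
g: a_k = 0, -8, 0, 128/3, 0, -2048/5, 0, 32768/7, 0, -524288/9, …
L₀ := L_f ⊗_s L_g (sym. prod.), ord ≤ 2.
L = (12 - 64·x - 64·x^2) + (-4 + 16·x + 192·x^2 + 256·x^3)·Dx + (1 + 8·x + 32·x^2 + 128·x^3 + 256·x^4)·Dx^2  (order 2).
h: a_k = 0, -16, -32, 352/3, 320/3, -12448/15, -26176/15, 1206592/105, 1429376/105, -7590304/63, …
ICs: h(0) = 0, h′(0) = -16.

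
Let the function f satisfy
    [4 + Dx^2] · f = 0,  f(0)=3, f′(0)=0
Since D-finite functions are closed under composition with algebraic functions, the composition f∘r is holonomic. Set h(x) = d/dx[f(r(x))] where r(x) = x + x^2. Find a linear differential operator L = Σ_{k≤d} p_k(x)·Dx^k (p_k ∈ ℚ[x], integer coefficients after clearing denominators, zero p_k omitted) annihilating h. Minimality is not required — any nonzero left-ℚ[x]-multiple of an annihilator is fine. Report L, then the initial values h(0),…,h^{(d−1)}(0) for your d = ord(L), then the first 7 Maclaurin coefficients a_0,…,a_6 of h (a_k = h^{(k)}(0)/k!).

f: a_k = 3, 0, -6, 0, 2, 0, -4/15, …
f∘r: x↦r, Dx↦Dx/r' in L_f ⇒ L₀.
h₀' ⇒ L via d/dx closure of L₀.
L = (16 + 32·x + 96·x^2 + 128·x^3 + 64·x^4) + (-6 - 12·x)·Dx + (1 + 4·x + 4·x^2)·Dx^2  (order 2).
h: a_k = 0, -12, -36, -16, 40, 352/5, 224/5, …
ICs: h(0) = 0, h′(0) = -12.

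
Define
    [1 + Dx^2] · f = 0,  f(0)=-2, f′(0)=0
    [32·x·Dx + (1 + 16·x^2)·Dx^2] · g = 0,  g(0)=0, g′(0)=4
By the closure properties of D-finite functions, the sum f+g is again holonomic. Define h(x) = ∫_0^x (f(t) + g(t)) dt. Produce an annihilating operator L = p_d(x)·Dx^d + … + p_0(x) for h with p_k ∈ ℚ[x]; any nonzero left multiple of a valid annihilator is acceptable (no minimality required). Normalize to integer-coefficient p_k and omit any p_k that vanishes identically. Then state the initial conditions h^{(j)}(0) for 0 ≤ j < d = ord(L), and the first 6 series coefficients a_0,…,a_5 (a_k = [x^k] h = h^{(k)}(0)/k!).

L = (-6112·x + 99328·x^3 + 8192·x^5)·Dx^2 + (-31 + 1072·x^2 + 25344·x^4 + 4096·x^6)·Dx^3 + (-6112·x + 99328·x^3 + 8192·x^5)·Dx^4 + (-31 + 1072·x^2 + 25344·x^4 + 4096·x^6)·Dx^5  (order 5).
h: a_k = 0, -2, 2, 1/3, -16/3, -1/60, …
ICs: h(0) = 0, h′(0) = -2, h′′(0) = 4, h′′′(0) = 2, h′′′′(0) = -128.

f: a_k = -2, 0, 1, 0, -1/12, 0, …
g: a_k = 0, 4, 0, -64/3, 0, 1024/5, …
Weyl lclm of L_f,L_g ⇒ L₀ (ord ≤ 4).
Integrate: L := L₀·Dx.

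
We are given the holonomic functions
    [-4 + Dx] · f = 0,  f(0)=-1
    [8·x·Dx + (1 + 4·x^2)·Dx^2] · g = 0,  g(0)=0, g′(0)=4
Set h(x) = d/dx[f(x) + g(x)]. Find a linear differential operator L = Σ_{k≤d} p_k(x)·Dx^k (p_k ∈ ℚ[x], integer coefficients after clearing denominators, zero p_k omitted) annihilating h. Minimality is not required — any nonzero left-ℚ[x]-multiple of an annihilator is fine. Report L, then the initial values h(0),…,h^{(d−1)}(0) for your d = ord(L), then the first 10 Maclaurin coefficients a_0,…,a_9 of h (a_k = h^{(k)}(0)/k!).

f: a_k = -1, -4, -8, -32/3, -32/3, -128/15, -256/45, -1024/315, -512/315, -2048/2835, …
g: a_k = 0, 4, 0, -16/3, 0, 64/5, 0, -256/7, 0, 1024/9, …
f+g: L₀ = lclm(L_f,L_g), ord ≤ 1+2.
h=h₀': d/dx-closure on L₀ ⇒ L.
L = (8 - 32·x - 96·x^2 - 128·x^3) + (-6 - 8·x^2 - 64·x^4)·Dx + (1 + 2·x + 8·x^2 + 8·x^3 + 16·x^4)·Dx^2  (order 2).
h: a_k = 0, -16, -48, -128/3, 64/3, -512/15, -12544/45, -4096/315, 320512/315, -8192/2835, …
ICs: h(0) = 0, h′(0) = -16.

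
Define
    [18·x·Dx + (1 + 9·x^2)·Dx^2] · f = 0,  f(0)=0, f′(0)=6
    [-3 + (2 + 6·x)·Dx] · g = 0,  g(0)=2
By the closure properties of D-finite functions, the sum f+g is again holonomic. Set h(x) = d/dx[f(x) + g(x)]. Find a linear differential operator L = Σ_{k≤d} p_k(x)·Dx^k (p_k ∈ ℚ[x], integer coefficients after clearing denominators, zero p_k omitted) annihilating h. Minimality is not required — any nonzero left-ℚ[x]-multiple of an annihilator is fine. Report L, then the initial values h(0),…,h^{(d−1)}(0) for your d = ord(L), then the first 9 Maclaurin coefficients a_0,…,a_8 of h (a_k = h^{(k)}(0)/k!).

L = (-36 - 270·x + 972·x^2 + 1458·x^3) + (-33 - 144·x + 270·x^2 + 3888·x^3 + 5103·x^4)·Dx + (-2 + 18·x + 108·x^2 + 324·x^3 + 1134·x^4 + 1458·x^5)·Dx^2  (order 2).
h: a_k = 9, -9/2, -351/8, -405/16, 70713/128, -45927/256, -3973779/1024, -2814669/2048, 1416605193/32768, …
ICs: h(0) = 9, h′(0) = -9/2.

f: a_k = 0, 6, 0, -18, 0, 486/5, 0, -4374/7, 0, …
g: a_k = 2, 3, -9/4, 27/8, -405/64, 1701/128, -15309/512, 72171/1024, -2814669/16384, …
Sum ⇒ L₀ = lclm(L_f,L_g) in ℚ(x)⟨Dx⟩.
Derive L from L₀ (diff closure).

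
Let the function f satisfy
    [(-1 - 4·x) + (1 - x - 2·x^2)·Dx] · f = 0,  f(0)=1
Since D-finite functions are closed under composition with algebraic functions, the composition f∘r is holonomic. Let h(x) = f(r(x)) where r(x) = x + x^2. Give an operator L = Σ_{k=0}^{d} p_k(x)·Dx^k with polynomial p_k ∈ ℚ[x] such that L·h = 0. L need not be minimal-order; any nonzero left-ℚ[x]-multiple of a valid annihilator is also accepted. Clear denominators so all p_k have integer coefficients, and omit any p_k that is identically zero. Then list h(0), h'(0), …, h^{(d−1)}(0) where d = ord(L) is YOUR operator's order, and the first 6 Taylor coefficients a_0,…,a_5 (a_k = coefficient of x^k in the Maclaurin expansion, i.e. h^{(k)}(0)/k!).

L = (1 + 6·x + 12·x^2 + 8·x^3) + (-1 + x + 3·x^2 + 4·x^3 + 2·x^4)·Dx  (order 1).
h: a_k = 1, 1, 4, 11, 29, 80, …
ICs: h(0) = 1.

f: a_k = 1, 1, 3, 5, 11, 21, …
L₀ from L_f via x↦r, Dx↦r'^{-1}Dx.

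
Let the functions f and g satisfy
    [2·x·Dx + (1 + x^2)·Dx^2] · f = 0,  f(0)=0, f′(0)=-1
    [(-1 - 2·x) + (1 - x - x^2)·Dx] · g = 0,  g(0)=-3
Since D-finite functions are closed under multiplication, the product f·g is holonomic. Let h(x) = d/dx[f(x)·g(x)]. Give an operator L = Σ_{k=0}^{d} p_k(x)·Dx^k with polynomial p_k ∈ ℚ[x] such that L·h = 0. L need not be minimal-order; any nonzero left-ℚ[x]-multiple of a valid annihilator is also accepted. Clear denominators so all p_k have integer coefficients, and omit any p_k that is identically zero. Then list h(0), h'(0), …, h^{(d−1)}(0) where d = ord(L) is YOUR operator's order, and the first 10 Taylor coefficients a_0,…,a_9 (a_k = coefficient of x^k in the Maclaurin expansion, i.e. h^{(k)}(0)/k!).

f: a_k = 0, -1, 0, 1/3, 0, -1/5, 0, 1/7, 0, -1/9, …
g: a_k = -3, -3, -6, -9, -15, -24, -39, -63, -102, -165, …
L₀ := L_f ⊗_s L_g (sym. prod.), ord ≤ 2.
h=h₀': d/dx-closure on L₀ ⇒ L.
L = (2 + 30·x^2 + 24·x^3 + 36·x^4) + (4 + 10·x + 12·x^2 + 22·x^3 + 24·x^4 + 24·x^5)·Dx + (-1 - 2·x^2 + 4·x^3 + 2·x^4 + 4·x^5 + 3·x^6)·Dx^2  (order 2).
h: a_k = 3, 6, 15, 32, 68, 648/5, 1217/5, 15784/35, 5763/7, 31048/21, …
ICs: h(0) = 3, h′(0) = 6.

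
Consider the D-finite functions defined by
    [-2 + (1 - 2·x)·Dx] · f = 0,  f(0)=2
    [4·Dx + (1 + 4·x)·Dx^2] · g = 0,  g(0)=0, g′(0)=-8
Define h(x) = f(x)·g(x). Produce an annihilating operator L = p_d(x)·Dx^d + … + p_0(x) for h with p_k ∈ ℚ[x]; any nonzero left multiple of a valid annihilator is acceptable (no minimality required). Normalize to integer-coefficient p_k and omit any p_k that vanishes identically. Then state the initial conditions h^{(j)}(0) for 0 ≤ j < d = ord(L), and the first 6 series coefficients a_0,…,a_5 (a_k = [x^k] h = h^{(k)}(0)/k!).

f: a_k = 2, 4, 8, 16, 32, 64, …
g: a_k = 0, -8, 16, -128/3, 128, -2048/5, …
Sym-product of L_f,L_g gives L₀ (≤ ord 2).
L = 8 + 24·x·Dx + (-1 - 2·x + 8·x^2)·Dx^2  (order 2).
h: a_k = 0, -16, 0, -256/3, 256/3, -9728/15, …
ICs: h(0) = 0, h′(0) = -16.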